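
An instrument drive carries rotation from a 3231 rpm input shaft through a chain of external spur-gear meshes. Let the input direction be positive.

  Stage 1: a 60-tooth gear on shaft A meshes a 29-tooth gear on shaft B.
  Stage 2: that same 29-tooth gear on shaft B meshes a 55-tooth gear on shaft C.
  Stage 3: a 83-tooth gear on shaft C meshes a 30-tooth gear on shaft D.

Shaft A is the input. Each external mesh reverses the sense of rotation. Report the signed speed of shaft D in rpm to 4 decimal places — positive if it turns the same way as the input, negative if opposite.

Stage 1 [60T→29T]: ω = 3231.0000×60/29 = 6684.8276 rpm, dir flips to −; running = −6684.8276
Stage 2 [29T→55T]: ω = 6684.8276×29/55 = 3524.7273 rpm, dir flips to +; running = +3524.7273
Stage 3 [83T→30T]: ω = 3524.7273×83/30 = 9751.7455 rpm, dir flips to −; running = −9751.7455

-9751.7455 rpm (opposite to input, |ω| = 9751.7455 rpm)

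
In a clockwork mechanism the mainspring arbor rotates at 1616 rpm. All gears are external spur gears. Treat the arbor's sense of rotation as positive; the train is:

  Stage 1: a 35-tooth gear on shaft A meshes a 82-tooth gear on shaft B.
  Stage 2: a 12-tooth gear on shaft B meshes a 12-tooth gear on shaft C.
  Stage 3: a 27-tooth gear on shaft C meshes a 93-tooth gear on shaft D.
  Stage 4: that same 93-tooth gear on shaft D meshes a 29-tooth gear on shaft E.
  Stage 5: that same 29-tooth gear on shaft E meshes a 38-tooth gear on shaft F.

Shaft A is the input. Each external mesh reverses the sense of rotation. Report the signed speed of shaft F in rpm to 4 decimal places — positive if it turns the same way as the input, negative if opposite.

-490.0899 rpm (opposite to input, |ω| = 490.0899 rpm)

Stage 1 [35T→82T]: ω = 1616.0000×35/82 = 689.7561 rpm, dir flips to −; running = −689.7561
Stage 2 [12T→12T]: ω = 689.7561×12/12 = 689.7561 rpm, dir flips to +; running = +689.7561
Stage 3 [27T→93T]: ω = 689.7561×27/93 = 200.2518 rpm, dir flips to −; running = −200.2518
Stage 4 [93T→29T]: ω = 200.2518×93/29 = 642.1867 rpm, dir flips to +; running = +642.1867
Stage 5 [29T→38T]: ω = 642.1867×29/38 = 490.0899 rpm, dir flips to −; running = −490.0899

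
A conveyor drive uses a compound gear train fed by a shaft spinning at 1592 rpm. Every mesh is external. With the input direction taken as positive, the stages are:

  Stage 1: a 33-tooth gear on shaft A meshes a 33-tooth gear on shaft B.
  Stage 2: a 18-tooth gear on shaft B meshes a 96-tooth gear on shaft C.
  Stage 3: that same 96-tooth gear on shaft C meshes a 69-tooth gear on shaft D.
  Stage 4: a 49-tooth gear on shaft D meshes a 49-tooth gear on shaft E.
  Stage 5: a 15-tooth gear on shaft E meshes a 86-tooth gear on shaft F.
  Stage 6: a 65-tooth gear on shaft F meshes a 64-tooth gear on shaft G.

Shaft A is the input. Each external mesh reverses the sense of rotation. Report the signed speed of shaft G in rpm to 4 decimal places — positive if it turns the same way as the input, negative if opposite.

Stage 1 [33T→33T]: ω = 1592.0000×33/33 = 1592.0000 rpm, dir flips to −; running = −1592.0000
Stage 2 [18T→96T]: ω = 1592.0000×18/96 = 298.5000 rpm, dir flips to +; running = +298.5000
Stage 3 [96T→69T]: ω = 298.5000×96/69 = 415.3043 rpm, dir flips to −; running = −415.3043
Stage 4 [49T→49T]: ω = 415.3043×49/49 = 415.3043 rpm, dir flips to +; running = +415.3043
Stage 5 [15T→86T]: ω = 415.3043×15/86 = 72.4368 rpm, dir flips to −; running = −72.4368
Stage 6 [65T→64T]: ω = 72.4368×65/64 = 73.5686 rpm, dir flips to +; running = +73.5686

+73.5686 rpm (same as input, |ω| = 73.5686 rpm)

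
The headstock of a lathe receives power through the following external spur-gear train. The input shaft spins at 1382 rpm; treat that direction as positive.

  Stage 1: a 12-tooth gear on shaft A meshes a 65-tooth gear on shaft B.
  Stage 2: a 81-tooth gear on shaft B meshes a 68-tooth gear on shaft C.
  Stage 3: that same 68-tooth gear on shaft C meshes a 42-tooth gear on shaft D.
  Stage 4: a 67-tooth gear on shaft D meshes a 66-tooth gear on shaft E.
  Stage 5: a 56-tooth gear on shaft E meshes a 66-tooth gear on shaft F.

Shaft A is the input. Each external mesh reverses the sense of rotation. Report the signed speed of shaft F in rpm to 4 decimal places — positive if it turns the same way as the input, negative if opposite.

-423.8250 rpm (opposite to input, |ω| = 423.8250 rpm)

Stage 1 [12T→65T]: ω = 1382.0000×12/65 = 255.1385 rpm, dir flips to −; running = −255.1385
Stage 2 [81T→68T]: ω = 255.1385×81/68 = 303.9149 rpm, dir flips to +; running = +303.9149
Stage 3 [68T→42T]: ω = 303.9149×68/42 = 492.0527 rpm, dir flips to −; running = −492.0527
Stage 4 [67T→66T]: ω = 492.0527×67/66 = 499.5081 rpm, dir flips to +; running = +499.5081
Stage 5 [56T→66T]: ω = 499.5081×56/66 = 423.8250 rpm, dir flips to −; running = −423.8250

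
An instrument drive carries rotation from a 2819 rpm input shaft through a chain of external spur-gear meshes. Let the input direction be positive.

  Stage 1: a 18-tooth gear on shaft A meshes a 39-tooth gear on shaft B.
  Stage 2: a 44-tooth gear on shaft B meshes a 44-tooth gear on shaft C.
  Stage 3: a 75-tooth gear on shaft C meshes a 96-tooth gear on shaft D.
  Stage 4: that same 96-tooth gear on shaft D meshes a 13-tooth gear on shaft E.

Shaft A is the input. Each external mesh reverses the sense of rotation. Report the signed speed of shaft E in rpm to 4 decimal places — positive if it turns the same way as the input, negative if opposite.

+7506.2130 rpm (same as input, |ω| = 7506.2130 rpm)

Stage 1 [18T→39T]: ω = 2819.0000×18/39 = 1301.0769 rpm, dir flips to −; running = −1301.0769
Stage 2 [44T→44T]: ω = 1301.0769×44/44 = 1301.0769 rpm, dir flips to +; running = +1301.0769
Stage 3 [75T→96T]: ω = 1301.0769×75/96 = 1016.4663 rpm, dir flips to −; running = −1016.4663
Stage 4 [96T→13T]: ω = 1016.4663×96/13 = 7506.2130 rpm, dir flips to +; running = +7506.2130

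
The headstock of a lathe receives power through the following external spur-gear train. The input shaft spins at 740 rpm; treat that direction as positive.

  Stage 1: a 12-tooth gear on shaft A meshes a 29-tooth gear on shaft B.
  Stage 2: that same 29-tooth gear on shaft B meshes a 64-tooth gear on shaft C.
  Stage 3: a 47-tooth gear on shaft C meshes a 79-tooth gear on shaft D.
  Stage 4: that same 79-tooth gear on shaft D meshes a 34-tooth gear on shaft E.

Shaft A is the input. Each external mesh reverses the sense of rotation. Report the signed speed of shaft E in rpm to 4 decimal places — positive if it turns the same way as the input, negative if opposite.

+191.8015 rpm (same as input, |ω| = 191.8015 rpm)

Stage 1 [12T→29T]: ω = 740.0000×12/29 = 306.2069 rpm, dir flips to −; running = −306.2069
Stage 2 [29T→64T]: ω = 306.2069×29/64 = 138.7500 rpm, dir flips to +; running = +138.7500
Stage 3 [47T→79T]: ω = 138.7500×47/79 = 82.5475 rpm, dir flips to −; running = −82.5475
Stage 4 [79T→34T]: ω = 82.5475×79/34 = 191.8015 rpm, dir flips to +; running = +191.8015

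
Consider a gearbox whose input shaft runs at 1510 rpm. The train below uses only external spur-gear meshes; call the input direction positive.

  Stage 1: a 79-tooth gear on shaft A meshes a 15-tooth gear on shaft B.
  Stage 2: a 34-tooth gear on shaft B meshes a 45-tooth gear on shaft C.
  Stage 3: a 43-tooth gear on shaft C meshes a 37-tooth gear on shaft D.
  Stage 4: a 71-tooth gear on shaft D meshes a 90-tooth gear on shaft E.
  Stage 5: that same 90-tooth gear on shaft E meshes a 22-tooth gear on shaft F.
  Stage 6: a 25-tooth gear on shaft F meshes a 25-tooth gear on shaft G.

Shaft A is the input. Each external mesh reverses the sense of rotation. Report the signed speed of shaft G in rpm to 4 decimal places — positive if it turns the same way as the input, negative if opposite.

+22536.2464 rpm (same as input, |ω| = 22536.2464 rpm)

Stage 1 [79T→15T]: ω = 1510.0000×79/15 = 7952.6667 rpm, dir flips to −; running = −7952.6667
Stage 2 [34T→45T]: ω = 7952.6667×34/45 = 6008.6815 rpm, dir flips to +; running = +6008.6815
Stage 3 [43T→37T]: ω = 6008.6815×43/37 = 6983.0623 rpm, dir flips to −; running = −6983.0623
Stage 4 [71T→90T]: ω = 6983.0623×71/90 = 5508.8602 rpm, dir flips to +; running = +5508.8602
Stage 5 [90T→22T]: ω = 5508.8602×90/22 = 22536.2464 rpm, dir flips to −; running = −22536.2464
Stage 6 [25T→25T]: ω = 22536.2464×25/25 = 22536.2464 rpm, dir flips to +; running = +22536.2464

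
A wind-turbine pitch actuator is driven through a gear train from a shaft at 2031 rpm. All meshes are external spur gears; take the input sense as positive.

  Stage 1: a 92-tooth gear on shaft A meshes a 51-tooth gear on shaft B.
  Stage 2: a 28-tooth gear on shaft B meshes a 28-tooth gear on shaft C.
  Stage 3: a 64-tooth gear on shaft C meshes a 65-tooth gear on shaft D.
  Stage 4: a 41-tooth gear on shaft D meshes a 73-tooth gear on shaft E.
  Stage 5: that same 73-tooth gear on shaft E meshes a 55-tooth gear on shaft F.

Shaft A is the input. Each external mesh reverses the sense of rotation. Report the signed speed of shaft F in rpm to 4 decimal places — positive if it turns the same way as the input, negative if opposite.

-2689.1521 rpm (opposite to input, |ω| = 2689.1521 rpm)

Stage 1 [92T→51T]: ω = 2031.0000×92/51 = 3663.7647 rpm, dir flips to −; running = −3663.7647
Stage 2 [28T→28T]: ω = 3663.7647×28/28 = 3663.7647 rpm, dir flips to +; running = +3663.7647
Stage 3 [64T→65T]: ω = 3663.7647×64/65 = 3607.3991 rpm, dir flips to −; running = −3607.3991
Stage 4 [41T→73T]: ω = 3607.3991×41/73 = 2026.0735 rpm, dir flips to +; running = +2026.0735
Stage 5 [73T→55T]: ω = 2026.0735×73/55 = 2689.1521 rpm, dir flips to −; running = −2689.1521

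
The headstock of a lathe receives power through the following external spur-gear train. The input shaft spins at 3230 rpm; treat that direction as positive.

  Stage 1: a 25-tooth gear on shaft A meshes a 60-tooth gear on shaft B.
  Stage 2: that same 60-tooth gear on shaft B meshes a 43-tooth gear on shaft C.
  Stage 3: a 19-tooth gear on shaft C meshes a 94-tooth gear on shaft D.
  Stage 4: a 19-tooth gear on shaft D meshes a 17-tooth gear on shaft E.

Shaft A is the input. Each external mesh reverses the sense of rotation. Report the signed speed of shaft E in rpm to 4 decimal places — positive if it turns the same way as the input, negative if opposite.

+424.2331 rpm (same as input, |ω| = 424.2331 rpm)

Stage 1 [25T→60T]: ω = 3230.0000×25/60 = 1345.8333 rpm, dir flips to −; running = −1345.8333
Stage 2 [60T→43T]: ω = 1345.8333×60/43 = 1877.9070 rpm, dir flips to +; running = +1877.9070
Stage 3 [19T→94T]: ω = 1877.9070×19/94 = 379.5769 rpm, dir flips to −; running = −379.5769
Stage 4 [19T→17T]: ω = 379.5769×19/17 = 424.2331 rpm, dir flips to +; running = +424.2331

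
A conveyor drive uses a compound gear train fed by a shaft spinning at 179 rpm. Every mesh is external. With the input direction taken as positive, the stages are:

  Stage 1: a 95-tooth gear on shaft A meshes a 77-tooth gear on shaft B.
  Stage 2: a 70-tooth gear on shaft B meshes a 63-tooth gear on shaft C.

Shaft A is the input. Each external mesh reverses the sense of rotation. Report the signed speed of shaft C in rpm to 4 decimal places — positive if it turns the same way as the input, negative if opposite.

+245.3824 rpm (same as input, |ω| = 245.3824 rpm)

Stage 1 [95T→77T]: ω = 179.0000×95/77 = 220.8442 rpm, dir flips to −; running = −220.8442
Stage 2 [70T→63T]: ω = 220.8442×70/63 = 245.3824 rpm, dir flips to +; running = +245.3824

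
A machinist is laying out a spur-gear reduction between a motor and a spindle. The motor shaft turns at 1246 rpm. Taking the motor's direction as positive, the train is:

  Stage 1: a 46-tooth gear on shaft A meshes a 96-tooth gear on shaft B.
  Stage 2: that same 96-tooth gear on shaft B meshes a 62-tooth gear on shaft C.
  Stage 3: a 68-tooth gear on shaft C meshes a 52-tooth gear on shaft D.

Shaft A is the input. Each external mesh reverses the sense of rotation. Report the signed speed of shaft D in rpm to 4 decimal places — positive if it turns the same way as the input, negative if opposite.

Stage 1 [46T→96T]: ω = 1246.0000×46/96 = 597.0417 rpm, dir flips to −; running = −597.0417
Stage 2 [96T→62T]: ω = 597.0417×96/62 = 924.4516 rpm, dir flips to +; running = +924.4516
Stage 3 [68T→52T]: ω = 924.4516×68/52 = 1208.8983 rpm, dir flips to −; running = −1208.8983

-1208.8983 rpm (opposite to input, |ω| = 1208.8983 rpm)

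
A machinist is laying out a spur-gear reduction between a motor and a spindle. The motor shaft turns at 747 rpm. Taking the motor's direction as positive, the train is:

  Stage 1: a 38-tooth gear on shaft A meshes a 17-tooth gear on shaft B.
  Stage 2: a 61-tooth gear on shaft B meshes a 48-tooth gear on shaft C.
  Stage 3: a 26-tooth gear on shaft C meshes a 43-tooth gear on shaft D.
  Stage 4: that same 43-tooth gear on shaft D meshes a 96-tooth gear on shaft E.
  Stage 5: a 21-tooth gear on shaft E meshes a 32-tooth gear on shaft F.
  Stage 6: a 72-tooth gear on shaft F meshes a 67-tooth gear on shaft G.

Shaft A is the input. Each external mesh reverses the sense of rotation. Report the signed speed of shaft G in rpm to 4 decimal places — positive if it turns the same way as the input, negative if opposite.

Stage 1 [38T→17T]: ω = 747.0000×38/17 = 1669.7647 rpm, dir flips to −; running = −1669.7647
Stage 2 [61T→48T]: ω = 1669.7647×61/48 = 2121.9926 rpm, dir flips to +; running = +2121.9926
Stage 3 [26T→43T]: ω = 2121.9926×26/43 = 1283.0653 rpm, dir flips to −; running = −1283.0653
Stage 4 [43T→96T]: ω = 1283.0653×43/96 = 574.7063 rpm, dir flips to +; running = +574.7063
Stage 5 [21T→32T]: ω = 574.7063×21/32 = 377.1510 rpm, dir flips to −; running = −377.1510
Stage 6 [72T→67T]: ω = 377.1510×72/67 = 405.2966 rpm, dir flips to +; running = +405.2966

+405.2966 rpm (same as input, |ω| = 405.2966 rpm)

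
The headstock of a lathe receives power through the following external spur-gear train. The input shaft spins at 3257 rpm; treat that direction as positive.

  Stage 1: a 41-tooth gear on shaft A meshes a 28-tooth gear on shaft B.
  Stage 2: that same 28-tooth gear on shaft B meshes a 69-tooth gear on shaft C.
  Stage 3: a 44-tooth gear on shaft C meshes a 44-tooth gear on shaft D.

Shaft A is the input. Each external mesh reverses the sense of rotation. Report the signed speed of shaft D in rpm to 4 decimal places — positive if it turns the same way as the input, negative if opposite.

Stage 1 [41T→28T]: ω = 3257.0000×41/28 = 4769.1786 rpm, dir flips to −; running = −4769.1786
Stage 2 [28T→69T]: ω = 4769.1786×28/69 = 1935.3188 rpm, dir flips to +; running = +1935.3188
Stage 3 [44T→44T]: ω = 1935.3188×44/44 = 1935.3188 rpm, dir flips to −; running = −1935.3188

-1935.3188 rpm (opposite to input, |ω| = 1935.3188 rpm)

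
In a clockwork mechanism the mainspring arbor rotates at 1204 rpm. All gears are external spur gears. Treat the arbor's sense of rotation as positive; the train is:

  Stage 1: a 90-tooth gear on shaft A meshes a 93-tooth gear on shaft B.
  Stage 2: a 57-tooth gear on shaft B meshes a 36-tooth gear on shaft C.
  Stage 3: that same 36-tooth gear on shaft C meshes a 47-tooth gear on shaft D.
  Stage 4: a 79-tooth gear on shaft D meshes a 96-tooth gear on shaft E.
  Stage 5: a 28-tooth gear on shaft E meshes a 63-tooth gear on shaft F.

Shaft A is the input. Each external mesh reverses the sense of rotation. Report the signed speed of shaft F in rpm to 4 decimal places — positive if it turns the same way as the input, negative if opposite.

-516.8165 rpm (opposite to input, |ω| = 516.8165 rpm)

Stage 1 [90T→93T]: ω = 1204.0000×90/93 = 1165.1613 rpm, dir flips to −; running = −1165.1613
Stage 2 [57T→36T]: ω = 1165.1613×57/36 = 1844.8387 rpm, dir flips to +; running = +1844.8387
Stage 3 [36T→47T]: ω = 1844.8387×36/47 = 1413.0679 rpm, dir flips to −; running = −1413.0679
Stage 4 [79T→96T]: ω = 1413.0679×79/96 = 1162.8372 rpm, dir flips to +; running = +1162.8372
Stage 5 [28T→63T]: ω = 1162.8372×28/63 = 516.8165 rpm, dir flips to −; running = −516.8165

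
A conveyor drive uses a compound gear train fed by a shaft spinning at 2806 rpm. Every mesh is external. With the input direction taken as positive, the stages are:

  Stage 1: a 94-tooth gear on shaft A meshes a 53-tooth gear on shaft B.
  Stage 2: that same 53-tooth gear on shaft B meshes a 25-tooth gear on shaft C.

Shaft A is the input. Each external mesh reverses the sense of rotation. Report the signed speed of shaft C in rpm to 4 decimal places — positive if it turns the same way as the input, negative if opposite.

+10550.5600 rpm (same as input, |ω| = 10550.5600 rpm)

Stage 1 [94T→53T]: ω = 2806.0000×94/53 = 4976.6792 rpm, dir flips to −; running = −4976.6792
Stage 2 [53T→25T]: ω = 4976.6792×53/25 = 10550.5600 rpm, dir flips to +; running = +10550.5600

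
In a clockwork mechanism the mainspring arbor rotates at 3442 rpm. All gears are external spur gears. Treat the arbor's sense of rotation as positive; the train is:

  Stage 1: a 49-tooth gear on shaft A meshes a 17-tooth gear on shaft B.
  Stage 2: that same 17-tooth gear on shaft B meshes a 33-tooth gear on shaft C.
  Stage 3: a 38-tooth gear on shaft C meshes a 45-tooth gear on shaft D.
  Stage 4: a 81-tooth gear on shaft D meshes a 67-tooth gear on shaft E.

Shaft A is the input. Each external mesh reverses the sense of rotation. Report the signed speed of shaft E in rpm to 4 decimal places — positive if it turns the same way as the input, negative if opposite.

Stage 1 [49T→17T]: ω = 3442.0000×49/17 = 9921.0588 rpm, dir flips to −; running = −9921.0588
Stage 2 [17T→33T]: ω = 9921.0588×17/33 = 5110.8485 rpm, dir flips to +; running = +5110.8485
Stage 3 [38T→45T]: ω = 5110.8485×38/45 = 4315.8276 rpm, dir flips to −; running = −4315.8276
Stage 4 [81T→67T]: ω = 4315.8276×81/67 = 5217.6423 rpm, dir flips to +; running = +5217.6423

+5217.6423 rpm (same as input, |ω| = 5217.6423 rpm)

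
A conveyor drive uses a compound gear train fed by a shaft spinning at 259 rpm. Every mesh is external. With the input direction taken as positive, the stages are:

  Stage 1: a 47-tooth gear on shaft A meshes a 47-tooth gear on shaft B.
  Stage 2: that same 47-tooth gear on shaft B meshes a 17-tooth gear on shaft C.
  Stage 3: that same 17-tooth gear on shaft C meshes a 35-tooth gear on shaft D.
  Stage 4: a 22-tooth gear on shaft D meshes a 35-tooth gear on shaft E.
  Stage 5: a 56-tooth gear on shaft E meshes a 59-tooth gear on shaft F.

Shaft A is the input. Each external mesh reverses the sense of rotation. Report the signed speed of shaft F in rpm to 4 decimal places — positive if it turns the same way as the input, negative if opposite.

-207.5010 rpm (opposite to input, |ω| = 207.5010 rpm)

Stage 1 [47T→47T]: ω = 259.0000×47/47 = 259.0000 rpm, dir flips to −; running = −259.0000
Stage 2 [47T→17T]: ω = 259.0000×47/17 = 716.0588 rpm, dir flips to +; running = +716.0588
Stage 3 [17T→35T]: ω = 716.0588×17/35 = 347.8000 rpm, dir flips to −; running = −347.8000
Stage 4 [22T→35T]: ω = 347.8000×22/35 = 218.6171 rpm, dir flips to +; running = +218.6171
Stage 5 [56T→59T]: ω = 218.6171×56/59 = 207.5010 rpm, dir flips to −; running = −207.5010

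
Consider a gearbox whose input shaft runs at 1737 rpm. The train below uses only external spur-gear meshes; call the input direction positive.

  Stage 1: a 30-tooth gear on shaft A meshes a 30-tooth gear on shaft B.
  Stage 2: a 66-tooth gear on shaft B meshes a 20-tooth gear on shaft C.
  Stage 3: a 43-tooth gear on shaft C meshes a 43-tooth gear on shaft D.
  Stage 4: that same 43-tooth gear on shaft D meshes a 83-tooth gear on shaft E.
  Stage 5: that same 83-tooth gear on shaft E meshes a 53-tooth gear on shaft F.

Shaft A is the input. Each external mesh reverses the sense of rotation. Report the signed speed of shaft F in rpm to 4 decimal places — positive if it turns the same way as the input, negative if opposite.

-4650.5717 rpm (opposite to input, |ω| = 4650.5717 rpm)

Stage 1 [30T→30T]: ω = 1737.0000×30/30 = 1737.0000 rpm, dir flips to −; running = −1737.0000
Stage 2 [66T→20T]: ω = 1737.0000×66/20 = 5732.1000 rpm, dir flips to +; running = +5732.1000
Stage 3 [43T→43T]: ω = 5732.1000×43/43 = 5732.1000 rpm, dir flips to −; running = −5732.1000
Stage 4 [43T→83T]: ω = 5732.1000×43/83 = 2969.6422 rpm, dir flips to +; running = +2969.6422
Stage 5 [83T→53T]: ω = 2969.6422×83/53 = 4650.5717 rpm, dir flips to −; running = −4650.5717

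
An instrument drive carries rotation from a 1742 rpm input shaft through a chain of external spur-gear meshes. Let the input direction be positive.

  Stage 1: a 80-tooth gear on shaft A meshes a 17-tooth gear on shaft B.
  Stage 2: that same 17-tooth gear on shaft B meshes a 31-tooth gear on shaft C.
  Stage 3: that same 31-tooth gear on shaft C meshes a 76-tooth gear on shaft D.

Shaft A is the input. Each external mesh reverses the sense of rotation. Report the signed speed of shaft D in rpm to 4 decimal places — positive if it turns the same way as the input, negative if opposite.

-1833.6842 rpm (opposite to input, |ω| = 1833.6842 rpm)

Stage 1 [80T→17T]: ω = 1742.0000×80/17 = 8197.6471 rpm, dir flips to −; running = −8197.6471
Stage 2 [17T→31T]: ω = 8197.6471×17/31 = 4495.4839 rpm, dir flips to +; running = +4495.4839
Stage 3 [31T→76T]: ω = 4495.4839×31/76 = 1833.6842 rpm, dir flips to −; running = −1833.6842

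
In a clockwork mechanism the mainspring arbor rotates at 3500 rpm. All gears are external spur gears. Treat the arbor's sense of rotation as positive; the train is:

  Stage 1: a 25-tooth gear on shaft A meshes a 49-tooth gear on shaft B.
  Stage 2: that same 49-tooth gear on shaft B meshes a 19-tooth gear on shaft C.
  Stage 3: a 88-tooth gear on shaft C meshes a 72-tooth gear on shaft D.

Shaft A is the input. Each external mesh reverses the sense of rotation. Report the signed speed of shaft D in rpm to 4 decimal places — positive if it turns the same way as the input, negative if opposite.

Stage 1 [25T→49T]: ω = 3500.0000×25/49 = 1785.7143 rpm, dir flips to −; running = −1785.7143
Stage 2 [49T→19T]: ω = 1785.7143×49/19 = 4605.2632 rpm, dir flips to +; running = +4605.2632
Stage 3 [88T→72T]: ω = 4605.2632×88/72 = 5628.6550 rpm, dir flips to −; running = −5628.6550

-5628.6550 rpm (opposite to input, |ω| = 5628.6550 rpm)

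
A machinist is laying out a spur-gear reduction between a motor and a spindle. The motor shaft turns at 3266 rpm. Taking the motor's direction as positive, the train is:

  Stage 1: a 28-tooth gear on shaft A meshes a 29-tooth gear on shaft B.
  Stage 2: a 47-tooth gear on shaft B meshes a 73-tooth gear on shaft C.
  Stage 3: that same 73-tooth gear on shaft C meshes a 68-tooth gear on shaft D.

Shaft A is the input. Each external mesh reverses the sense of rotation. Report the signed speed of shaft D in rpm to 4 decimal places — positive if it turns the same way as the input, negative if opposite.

Stage 1 [28T→29T]: ω = 3266.0000×28/29 = 3153.3793 rpm, dir flips to −; running = −3153.3793
Stage 2 [47T→73T]: ω = 3153.3793×47/73 = 2030.2579 rpm, dir flips to +; running = +2030.2579
Stage 3 [73T→68T]: ω = 2030.2579×73/68 = 2179.5416 rpm, dir flips to −; running = −2179.5416

-2179.5416 rpm (opposite to input, |ω| = 2179.5416 rpm)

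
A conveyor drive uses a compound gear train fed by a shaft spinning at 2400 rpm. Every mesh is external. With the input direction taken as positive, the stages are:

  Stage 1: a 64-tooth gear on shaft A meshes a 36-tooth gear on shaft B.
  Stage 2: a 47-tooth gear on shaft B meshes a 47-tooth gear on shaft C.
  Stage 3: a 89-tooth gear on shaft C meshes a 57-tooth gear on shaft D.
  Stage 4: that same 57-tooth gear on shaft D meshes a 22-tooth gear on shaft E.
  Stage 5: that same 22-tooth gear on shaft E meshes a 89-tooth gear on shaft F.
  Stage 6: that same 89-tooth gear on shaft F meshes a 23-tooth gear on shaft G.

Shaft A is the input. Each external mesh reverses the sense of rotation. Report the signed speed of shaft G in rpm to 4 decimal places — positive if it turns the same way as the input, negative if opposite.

+16510.1449 rpm (same as input, |ω| = 16510.1449 rpm)

Stage 1 [64T→36T]: ω = 2400.0000×64/36 = 4266.6667 rpm, dir flips to −; running = −4266.6667
Stage 2 [47T→47T]: ω = 4266.6667×47/47 = 4266.6667 rpm, dir flips to +; running = +4266.6667
Stage 3 [89T→57T]: ω = 4266.6667×89/57 = 6661.9883 rpm, dir flips to −; running = −6661.9883
Stage 4 [57T→22T]: ω = 6661.9883×57/22 = 17260.6061 rpm, dir flips to +; running = +17260.6061
Stage 5 [22T→89T]: ω = 17260.6061×22/89 = 4266.6667 rpm, dir flips to −; running = −4266.6667
Stage 6 [89T→23T]: ω = 4266.6667×89/23 = 16510.1449 rpm, dir flips to +; running = +16510.1449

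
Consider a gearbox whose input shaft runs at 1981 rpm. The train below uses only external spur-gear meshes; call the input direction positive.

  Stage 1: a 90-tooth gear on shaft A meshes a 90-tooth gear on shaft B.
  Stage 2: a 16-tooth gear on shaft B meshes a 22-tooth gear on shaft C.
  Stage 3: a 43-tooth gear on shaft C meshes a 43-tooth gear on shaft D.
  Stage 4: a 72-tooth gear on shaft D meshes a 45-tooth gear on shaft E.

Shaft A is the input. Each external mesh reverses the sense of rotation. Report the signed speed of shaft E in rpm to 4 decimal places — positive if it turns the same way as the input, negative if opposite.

+2305.1636 rpm (same as input, |ω| = 2305.1636 rpm)

Stage 1 [90T→90T]: ω = 1981.0000×90/90 = 1981.0000 rpm, dir flips to −; running = −1981.0000
Stage 2 [16T→22T]: ω = 1981.0000×16/22 = 1440.7273 rpm, dir flips to +; running = +1440.7273
Stage 3 [43T→43T]: ω = 1440.7273×43/43 = 1440.7273 rpm, dir flips to −; running = −1440.7273
Stage 4 [72T→45T]: ω = 1440.7273×72/45 = 2305.1636 rpm, dir flips to +; running = +2305.1636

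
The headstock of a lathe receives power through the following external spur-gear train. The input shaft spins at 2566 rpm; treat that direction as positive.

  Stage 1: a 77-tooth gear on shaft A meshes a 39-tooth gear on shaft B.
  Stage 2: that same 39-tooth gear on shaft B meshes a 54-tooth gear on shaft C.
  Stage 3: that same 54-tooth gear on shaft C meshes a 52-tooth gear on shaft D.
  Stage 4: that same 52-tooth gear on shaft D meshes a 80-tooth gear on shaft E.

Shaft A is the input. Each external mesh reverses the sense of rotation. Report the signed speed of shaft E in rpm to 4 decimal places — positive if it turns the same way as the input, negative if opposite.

+2469.7750 rpm (same as input, |ω| = 2469.7750 rpm)

Stage 1 [77T→39T]: ω = 2566.0000×77/39 = 5066.2051 rpm, dir flips to −; running = −5066.2051
Stage 2 [39T→54T]: ω = 5066.2051×39/54 = 3658.9259 rpm, dir flips to +; running = +3658.9259
Stage 3 [54T→52T]: ω = 3658.9259×54/52 = 3799.6538 rpm, dir flips to −; running = −3799.6538
Stage 4 [52T→80T]: ω = 3799.6538×52/80 = 2469.7750 rpm, dir flips to +; running = +2469.7750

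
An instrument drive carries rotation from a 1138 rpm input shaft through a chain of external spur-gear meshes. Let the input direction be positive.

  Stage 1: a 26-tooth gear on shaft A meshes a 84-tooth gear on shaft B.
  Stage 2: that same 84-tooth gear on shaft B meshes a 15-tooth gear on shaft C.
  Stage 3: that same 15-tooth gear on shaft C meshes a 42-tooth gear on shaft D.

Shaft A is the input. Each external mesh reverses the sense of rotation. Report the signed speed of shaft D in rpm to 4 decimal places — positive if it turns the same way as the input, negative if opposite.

-704.4762 rpm (opposite to input, |ω| = 704.4762 rpm)

Stage 1 [26T→84T]: ω = 1138.0000×26/84 = 352.2381 rpm, dir flips to −; running = −352.2381
Stage 2 [84T→15T]: ω = 352.2381×84/15 = 1972.5333 rpm, dir flips to +; running = +1972.5333
Stage 3 [15T→42T]: ω = 1972.5333×15/42 = 704.4762 rpm, dir flips to −; running = −704.4762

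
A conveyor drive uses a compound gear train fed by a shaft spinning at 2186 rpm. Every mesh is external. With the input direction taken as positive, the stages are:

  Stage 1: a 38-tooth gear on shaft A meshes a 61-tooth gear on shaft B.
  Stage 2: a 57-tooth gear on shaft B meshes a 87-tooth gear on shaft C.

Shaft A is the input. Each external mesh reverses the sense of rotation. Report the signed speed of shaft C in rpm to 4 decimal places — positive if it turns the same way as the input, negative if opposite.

Stage 1 [38T→61T]: ω = 2186.0000×38/61 = 1361.7705 rpm, dir flips to −; running = −1361.7705
Stage 2 [57T→87T]: ω = 1361.7705×57/87 = 892.1945 rpm, dir flips to +; running = +892.1945

+892.1945 rpm (same as input, |ω| = 892.1945 rpm)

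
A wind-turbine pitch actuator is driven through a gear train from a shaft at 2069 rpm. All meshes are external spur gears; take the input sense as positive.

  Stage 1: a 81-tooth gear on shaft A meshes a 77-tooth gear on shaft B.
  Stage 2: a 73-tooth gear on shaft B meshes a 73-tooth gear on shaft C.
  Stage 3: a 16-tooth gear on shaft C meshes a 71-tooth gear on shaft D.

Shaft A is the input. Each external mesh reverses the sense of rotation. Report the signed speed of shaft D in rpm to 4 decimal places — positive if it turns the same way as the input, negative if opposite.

-490.4745 rpm (opposite to input, |ω| = 490.4745 rpm)

Stage 1 [81T→77T]: ω = 2069.0000×81/77 = 2176.4805 rpm, dir flips to −; running = −2176.4805
Stage 2 [73T→73T]: ω = 2176.4805×73/73 = 2176.4805 rpm, dir flips to +; running = +2176.4805
Stage 3 [16T→71T]: ω = 2176.4805×16/71 = 490.4745 rpm, dir flips to −; running = −490.4745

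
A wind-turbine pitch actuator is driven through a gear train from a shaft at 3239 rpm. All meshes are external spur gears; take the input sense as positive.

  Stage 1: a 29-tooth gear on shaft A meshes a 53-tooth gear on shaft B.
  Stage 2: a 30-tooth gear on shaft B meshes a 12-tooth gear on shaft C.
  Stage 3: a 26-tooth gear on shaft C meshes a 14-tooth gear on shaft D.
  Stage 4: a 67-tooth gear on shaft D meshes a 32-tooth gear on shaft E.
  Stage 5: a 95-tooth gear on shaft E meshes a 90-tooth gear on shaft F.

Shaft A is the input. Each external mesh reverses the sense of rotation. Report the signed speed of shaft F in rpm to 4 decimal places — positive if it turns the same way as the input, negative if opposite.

Stage 1 [29T→53T]: ω = 3239.0000×29/53 = 1772.2830 rpm, dir flips to −; running = −1772.2830
Stage 2 [30T→12T]: ω = 1772.2830×30/12 = 4430.7075 rpm, dir flips to +; running = +4430.7075
Stage 3 [26T→14T]: ω = 4430.7075×26/14 = 8228.4569 rpm, dir flips to −; running = −8228.4569
Stage 4 [67T→32T]: ω = 8228.4569×67/32 = 17228.3316 rpm, dir flips to +; running = +17228.3316
Stage 5 [95T→90T]: ω = 17228.3316×95/90 = 18185.4611 rpm, dir flips to −; running = −18185.4611

-18185.4611 rpm (opposite to input, |ω| = 18185.4611 rpm)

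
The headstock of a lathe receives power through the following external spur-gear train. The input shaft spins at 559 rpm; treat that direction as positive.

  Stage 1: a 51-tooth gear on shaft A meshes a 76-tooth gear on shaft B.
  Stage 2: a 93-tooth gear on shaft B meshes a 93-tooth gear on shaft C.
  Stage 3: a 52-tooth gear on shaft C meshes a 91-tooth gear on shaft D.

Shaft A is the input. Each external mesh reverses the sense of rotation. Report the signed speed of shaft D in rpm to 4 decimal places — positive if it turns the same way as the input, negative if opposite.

-214.3534 rpm (opposite to input, |ω| = 214.3534 rpm)

Stage 1 [51T→76T]: ω = 559.0000×51/76 = 375.1184 rpm, dir flips to −; running = −375.1184
Stage 2 [93T→93T]: ω = 375.1184×93/93 = 375.1184 rpm, dir flips to +; running = +375.1184
Stage 3 [52T→91T]: ω = 375.1184×52/91 = 214.3534 rpm, dir flips to −; running = −214.3534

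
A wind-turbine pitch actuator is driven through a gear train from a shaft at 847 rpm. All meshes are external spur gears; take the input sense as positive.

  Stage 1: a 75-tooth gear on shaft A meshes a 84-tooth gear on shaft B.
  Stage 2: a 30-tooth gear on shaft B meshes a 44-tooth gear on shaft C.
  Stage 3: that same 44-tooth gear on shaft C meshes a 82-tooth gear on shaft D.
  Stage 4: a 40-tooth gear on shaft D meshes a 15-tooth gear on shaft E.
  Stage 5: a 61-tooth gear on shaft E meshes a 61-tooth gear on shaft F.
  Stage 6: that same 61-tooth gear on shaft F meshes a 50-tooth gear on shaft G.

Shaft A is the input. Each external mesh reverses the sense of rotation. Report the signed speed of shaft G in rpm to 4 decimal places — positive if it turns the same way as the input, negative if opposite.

Stage 1 [75T→84T]: ω = 847.0000×75/84 = 756.2500 rpm, dir flips to −; running = −756.2500
Stage 2 [30T→44T]: ω = 756.2500×30/44 = 515.6250 rpm, dir flips to +; running = +515.6250
Stage 3 [44T→82T]: ω = 515.6250×44/82 = 276.6768 rpm, dir flips to −; running = −276.6768
Stage 4 [40T→15T]: ω = 276.6768×40/15 = 737.8049 rpm, dir flips to +; running = +737.8049
Stage 5 [61T→61T]: ω = 737.8049×61/61 = 737.8049 rpm, dir flips to −; running = −737.8049
Stage 6 [61T→50T]: ω = 737.8049×61/50 = 900.1220 rpm, dir flips to +; running = +900.1220

+900.1220 rpm (same as input, |ω| = 900.1220 rpm)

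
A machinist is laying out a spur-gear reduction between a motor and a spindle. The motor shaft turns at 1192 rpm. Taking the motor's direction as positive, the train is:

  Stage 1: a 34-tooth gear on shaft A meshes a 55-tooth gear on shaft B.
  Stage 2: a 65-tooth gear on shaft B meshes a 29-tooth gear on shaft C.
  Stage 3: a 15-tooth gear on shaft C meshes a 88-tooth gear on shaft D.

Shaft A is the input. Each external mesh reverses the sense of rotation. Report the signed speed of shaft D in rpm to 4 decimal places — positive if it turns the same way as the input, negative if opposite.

-281.5247 rpm (opposite to input, |ω| = 281.5247 rpm)

Stage 1 [34T→55T]: ω = 1192.0000×34/55 = 736.8727 rpm, dir flips to −; running = −736.8727
Stage 2 [65T→29T]: ω = 736.8727×65/29 = 1651.6113 rpm, dir flips to +; running = +1651.6113
Stage 3 [15T→88T]: ω = 1651.6113×15/88 = 281.5247 rpm, dir flips to −; running = −281.5247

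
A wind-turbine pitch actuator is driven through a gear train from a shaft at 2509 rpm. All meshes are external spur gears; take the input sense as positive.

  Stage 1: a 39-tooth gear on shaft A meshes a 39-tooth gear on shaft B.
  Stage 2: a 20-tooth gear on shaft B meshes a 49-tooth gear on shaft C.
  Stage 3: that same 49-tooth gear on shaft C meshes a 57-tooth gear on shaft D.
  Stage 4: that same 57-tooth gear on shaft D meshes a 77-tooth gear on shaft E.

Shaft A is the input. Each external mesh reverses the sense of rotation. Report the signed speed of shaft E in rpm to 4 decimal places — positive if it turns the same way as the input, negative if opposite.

Stage 1 [39T→39T]: ω = 2509.0000×39/39 = 2509.0000 rpm, dir flips to −; running = −2509.0000
Stage 2 [20T→49T]: ω = 2509.0000×20/49 = 1024.0816 rpm, dir flips to +; running = +1024.0816
Stage 3 [49T→57T]: ω = 1024.0816×49/57 = 880.3509 rpm, dir flips to −; running = −880.3509
Stage 4 [57T→77T]: ω = 880.3509×57/77 = 651.6883 rpm, dir flips to +; running = +651.6883

+651.6883 rpm (same as input, |ω| = 651.6883 rpm)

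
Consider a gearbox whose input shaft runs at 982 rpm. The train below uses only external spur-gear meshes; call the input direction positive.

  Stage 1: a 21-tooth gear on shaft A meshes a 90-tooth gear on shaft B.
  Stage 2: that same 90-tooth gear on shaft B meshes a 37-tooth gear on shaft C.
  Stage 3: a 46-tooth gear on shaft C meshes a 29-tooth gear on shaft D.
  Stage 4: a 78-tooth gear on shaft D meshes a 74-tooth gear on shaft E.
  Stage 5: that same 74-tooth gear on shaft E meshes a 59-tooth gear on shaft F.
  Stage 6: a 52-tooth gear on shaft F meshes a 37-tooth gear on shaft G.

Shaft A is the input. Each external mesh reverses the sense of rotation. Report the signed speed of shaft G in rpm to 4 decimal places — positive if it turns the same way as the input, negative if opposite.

+1642.6049 rpm (same as input, |ω| = 1642.6049 rpm)

Stage 1 [21T→90T]: ω = 982.0000×21/90 = 229.1333 rpm, dir flips to −; running = −229.1333
Stage 2 [90T→37T]: ω = 229.1333×90/37 = 557.3514 rpm, dir flips to +; running = +557.3514
Stage 3 [46T→29T]: ω = 557.3514×46/29 = 884.0746 rpm, dir flips to −; running = −884.0746
Stage 4 [78T→74T]: ω = 884.0746×78/74 = 931.8624 rpm, dir flips to +; running = +931.8624
Stage 5 [74T→59T]: ω = 931.8624×74/59 = 1168.7765 rpm, dir flips to −; running = −1168.7765
Stage 6 [52T→37T]: ω = 1168.7765×52/37 = 1642.6049 rpm, dir flips to +; running = +1642.6049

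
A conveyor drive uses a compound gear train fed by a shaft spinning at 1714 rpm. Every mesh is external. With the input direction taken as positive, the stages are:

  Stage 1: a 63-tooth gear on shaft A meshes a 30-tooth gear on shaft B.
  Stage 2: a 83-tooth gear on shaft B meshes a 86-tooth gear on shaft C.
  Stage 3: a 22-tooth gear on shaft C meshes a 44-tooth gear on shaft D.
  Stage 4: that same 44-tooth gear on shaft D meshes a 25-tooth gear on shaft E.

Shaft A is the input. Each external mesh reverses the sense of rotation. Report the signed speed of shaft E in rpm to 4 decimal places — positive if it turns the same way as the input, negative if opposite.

Stage 1 [63T→30T]: ω = 1714.0000×63/30 = 3599.4000 rpm, dir flips to −; running = −3599.4000
Stage 2 [83T→86T]: ω = 3599.4000×83/86 = 3473.8395 rpm, dir flips to +; running = +3473.8395
Stage 3 [22T→44T]: ω = 3473.8395×22/44 = 1736.9198 rpm, dir flips to −; running = −1736.9198
Stage 4 [44T→25T]: ω = 1736.9198×44/25 = 3056.9788 rpm, dir flips to +; running = +3056.9788

+3056.9788 rpm (same as input, |ω| = 3056.9788 rpm)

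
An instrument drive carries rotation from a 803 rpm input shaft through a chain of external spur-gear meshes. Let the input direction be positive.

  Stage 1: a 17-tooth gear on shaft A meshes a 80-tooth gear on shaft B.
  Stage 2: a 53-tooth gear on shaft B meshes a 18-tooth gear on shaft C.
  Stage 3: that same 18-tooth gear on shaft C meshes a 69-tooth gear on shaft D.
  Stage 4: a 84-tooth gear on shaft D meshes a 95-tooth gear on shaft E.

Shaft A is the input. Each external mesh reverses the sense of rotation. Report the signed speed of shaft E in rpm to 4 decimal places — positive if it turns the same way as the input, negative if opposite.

Stage 1 [17T→80T]: ω = 803.0000×17/80 = 170.6375 rpm, dir flips to −; running = −170.6375
Stage 2 [53T→18T]: ω = 170.6375×53/18 = 502.4326 rpm, dir flips to +; running = +502.4326
Stage 3 [18T→69T]: ω = 502.4326×18/69 = 131.0694 rpm, dir flips to −; running = −131.0694
Stage 4 [84T→95T]: ω = 131.0694×84/95 = 115.8929 rpm, dir flips to +; running = +115.8929

+115.8929 rpm (same as input, |ω| = 115.8929 rpm)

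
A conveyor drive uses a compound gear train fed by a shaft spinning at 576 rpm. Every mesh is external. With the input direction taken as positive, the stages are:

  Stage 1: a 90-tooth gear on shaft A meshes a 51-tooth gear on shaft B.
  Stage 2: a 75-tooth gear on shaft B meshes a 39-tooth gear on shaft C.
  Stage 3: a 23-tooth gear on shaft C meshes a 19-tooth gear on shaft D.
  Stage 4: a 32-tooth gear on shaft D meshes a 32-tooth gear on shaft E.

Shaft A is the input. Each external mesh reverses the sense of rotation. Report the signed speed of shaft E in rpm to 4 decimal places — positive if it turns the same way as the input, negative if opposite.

Stage 1 [90T→51T]: ω = 576.0000×90/51 = 1016.4706 rpm, dir flips to −; running = −1016.4706
Stage 2 [75T→39T]: ω = 1016.4706×75/39 = 1954.7511 rpm, dir flips to +; running = +1954.7511
Stage 3 [23T→19T]: ω = 1954.7511×23/19 = 2366.2777 rpm, dir flips to −; running = −2366.2777
Stage 4 [32T→32T]: ω = 2366.2777×32/32 = 2366.2777 rpm, dir flips to +; running = +2366.2777

+2366.2777 rpm (same as input, |ω| = 2366.2777 rpm)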